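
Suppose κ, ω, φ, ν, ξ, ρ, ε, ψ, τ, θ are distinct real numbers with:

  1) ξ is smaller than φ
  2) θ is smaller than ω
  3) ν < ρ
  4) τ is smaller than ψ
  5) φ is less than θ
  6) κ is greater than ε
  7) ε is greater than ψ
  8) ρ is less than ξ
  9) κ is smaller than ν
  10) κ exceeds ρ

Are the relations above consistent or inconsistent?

inconsistent

We have ρ < κ stated directly, yet also κ < ν < ρ by chaining the others — so κ < ρ. Contradiction.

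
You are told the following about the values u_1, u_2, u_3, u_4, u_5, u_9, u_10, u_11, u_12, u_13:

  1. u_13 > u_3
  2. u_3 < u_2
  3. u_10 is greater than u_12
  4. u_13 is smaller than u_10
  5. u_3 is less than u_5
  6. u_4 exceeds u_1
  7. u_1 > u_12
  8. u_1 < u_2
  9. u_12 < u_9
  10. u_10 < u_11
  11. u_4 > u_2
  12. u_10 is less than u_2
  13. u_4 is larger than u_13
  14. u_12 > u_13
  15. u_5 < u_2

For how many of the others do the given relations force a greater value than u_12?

The elements the relations force above u_12 are u_9, u_10, u_1, u_2, u_11, u_4 — no chain reaches any other.
That is 6.

6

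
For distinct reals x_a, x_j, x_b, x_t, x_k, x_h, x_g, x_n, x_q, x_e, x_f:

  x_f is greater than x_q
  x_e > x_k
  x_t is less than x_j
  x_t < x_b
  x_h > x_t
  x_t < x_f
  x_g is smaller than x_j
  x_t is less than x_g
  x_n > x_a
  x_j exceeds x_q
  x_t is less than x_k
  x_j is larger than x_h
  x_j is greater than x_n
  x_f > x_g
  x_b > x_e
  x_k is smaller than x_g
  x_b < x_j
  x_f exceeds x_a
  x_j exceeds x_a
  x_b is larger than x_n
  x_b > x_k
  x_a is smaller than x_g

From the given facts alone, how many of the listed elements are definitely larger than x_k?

The elements the relations force above x_k are x_e, x_b, x_g, x_f, x_j — no chain reaches any other.
That is 5.

5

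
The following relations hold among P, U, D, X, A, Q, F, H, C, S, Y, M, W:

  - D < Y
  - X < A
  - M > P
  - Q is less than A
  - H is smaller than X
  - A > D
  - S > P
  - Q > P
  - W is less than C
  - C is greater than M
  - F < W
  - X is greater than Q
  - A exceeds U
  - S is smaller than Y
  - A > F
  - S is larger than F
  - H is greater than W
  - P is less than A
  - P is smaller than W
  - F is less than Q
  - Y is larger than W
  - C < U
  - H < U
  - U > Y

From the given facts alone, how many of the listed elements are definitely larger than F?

9

From F the given relations immediately reach S, W, Q, A.
From those, Y, C, H, X — 8 in total.
From those, U — 9 in total.
Nothing else is reachable above F; 9 in all.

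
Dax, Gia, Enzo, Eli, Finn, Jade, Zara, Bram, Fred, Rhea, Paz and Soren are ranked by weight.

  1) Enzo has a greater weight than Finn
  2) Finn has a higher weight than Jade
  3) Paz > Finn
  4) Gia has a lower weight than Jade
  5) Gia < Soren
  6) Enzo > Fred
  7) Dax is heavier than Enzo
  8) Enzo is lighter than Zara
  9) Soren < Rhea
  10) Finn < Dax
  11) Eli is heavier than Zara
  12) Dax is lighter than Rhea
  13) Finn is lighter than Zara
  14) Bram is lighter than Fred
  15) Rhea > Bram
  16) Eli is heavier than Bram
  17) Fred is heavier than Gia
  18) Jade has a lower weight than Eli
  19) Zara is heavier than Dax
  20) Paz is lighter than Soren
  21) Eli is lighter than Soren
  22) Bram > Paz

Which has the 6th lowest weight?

Chaining the given pairs: Gia < Jade < Finn < Paz < Bram < Fred < Enzo < Dax < Zara < Eli < Soren < Rhea.
The 6th smallest is Fred.

Fred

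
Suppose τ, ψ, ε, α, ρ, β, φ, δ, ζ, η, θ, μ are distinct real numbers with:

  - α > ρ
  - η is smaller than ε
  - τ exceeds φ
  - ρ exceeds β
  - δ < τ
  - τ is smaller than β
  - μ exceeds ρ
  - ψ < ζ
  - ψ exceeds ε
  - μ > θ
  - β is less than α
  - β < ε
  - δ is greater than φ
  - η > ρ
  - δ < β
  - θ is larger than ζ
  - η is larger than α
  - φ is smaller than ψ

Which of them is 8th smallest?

ε

Piecing the relations together gives one ordering: φ < δ < τ < β < ρ < α < η < ε < ψ < ζ < θ < μ.
Counting 8 from the smallest end gives ε.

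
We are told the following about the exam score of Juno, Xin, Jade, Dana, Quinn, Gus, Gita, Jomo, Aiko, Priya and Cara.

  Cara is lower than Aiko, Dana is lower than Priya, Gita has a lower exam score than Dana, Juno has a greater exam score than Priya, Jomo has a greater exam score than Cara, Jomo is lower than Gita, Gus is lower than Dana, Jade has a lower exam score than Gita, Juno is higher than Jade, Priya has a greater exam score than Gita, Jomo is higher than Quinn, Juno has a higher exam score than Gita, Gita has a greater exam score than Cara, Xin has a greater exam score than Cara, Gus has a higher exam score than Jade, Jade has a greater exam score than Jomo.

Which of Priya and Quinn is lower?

Quinn

Following the relations from Quinn: Quinn < Jomo < Jade < Gus < Dana < Priya.
So Quinn < Priya; Quinn is the lower of the two.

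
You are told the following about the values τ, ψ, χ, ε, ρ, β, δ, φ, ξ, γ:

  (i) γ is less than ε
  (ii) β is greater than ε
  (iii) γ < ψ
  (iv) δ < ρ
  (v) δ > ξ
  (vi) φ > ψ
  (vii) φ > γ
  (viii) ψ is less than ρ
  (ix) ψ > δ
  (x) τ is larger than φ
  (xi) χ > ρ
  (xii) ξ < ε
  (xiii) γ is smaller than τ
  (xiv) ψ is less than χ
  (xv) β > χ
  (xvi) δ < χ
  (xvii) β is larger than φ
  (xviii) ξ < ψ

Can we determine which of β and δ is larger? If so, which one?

β

δ < ψ < ρ < χ < β, by transitivity through ψ, ρ, χ.
So β is larger.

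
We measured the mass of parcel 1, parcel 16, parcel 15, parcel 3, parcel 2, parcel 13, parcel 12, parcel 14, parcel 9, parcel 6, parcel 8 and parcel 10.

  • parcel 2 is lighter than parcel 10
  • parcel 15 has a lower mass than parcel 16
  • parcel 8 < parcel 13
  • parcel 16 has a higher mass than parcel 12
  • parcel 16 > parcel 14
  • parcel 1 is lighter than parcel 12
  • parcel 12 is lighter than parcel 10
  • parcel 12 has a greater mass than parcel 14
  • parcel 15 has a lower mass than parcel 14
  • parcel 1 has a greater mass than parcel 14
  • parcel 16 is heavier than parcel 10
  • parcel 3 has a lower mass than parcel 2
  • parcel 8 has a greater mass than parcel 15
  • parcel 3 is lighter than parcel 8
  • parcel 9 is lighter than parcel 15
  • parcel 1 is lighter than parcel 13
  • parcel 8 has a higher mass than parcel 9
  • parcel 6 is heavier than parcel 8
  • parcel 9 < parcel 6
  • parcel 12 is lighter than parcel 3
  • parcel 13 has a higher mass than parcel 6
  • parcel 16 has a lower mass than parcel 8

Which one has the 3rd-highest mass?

Piecing the relations together gives one ordering: parcel 9 < parcel 15 < parcel 14 < parcel 1 < parcel 12 < parcel 3 < parcel 2 < parcel 10 < parcel 16 < parcel 8 < parcel 6 < parcel 13.
The 3rd largest is parcel 8.

parcel 8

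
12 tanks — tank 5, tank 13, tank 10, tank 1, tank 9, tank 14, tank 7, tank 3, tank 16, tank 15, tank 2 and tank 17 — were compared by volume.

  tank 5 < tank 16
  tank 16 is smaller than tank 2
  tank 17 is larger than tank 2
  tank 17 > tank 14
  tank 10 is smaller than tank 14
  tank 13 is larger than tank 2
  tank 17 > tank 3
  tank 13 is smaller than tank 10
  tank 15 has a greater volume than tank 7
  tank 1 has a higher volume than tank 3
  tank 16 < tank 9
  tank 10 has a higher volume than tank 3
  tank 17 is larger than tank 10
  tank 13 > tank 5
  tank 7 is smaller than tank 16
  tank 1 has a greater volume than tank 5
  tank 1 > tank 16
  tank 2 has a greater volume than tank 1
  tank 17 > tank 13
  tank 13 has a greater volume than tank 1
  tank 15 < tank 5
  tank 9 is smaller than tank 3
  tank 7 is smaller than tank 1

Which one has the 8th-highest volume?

Piecing the relations together gives one ordering: tank 7 < tank 15 < tank 5 < tank 16 < tank 9 < tank 3 < tank 1 < tank 2 < tank 13 < tank 10 < tank 14 < tank 17.
The 8th largest is tank 9.

tank 9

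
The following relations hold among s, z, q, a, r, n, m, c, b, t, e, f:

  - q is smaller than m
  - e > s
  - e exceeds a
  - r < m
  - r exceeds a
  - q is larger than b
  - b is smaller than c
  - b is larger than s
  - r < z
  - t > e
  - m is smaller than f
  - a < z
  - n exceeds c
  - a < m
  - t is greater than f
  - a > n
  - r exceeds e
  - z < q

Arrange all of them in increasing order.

s < b < c < n < a < e < r < z < q < m < f < t

Each adjacent pair is fixed by a given relation: s < b; b < c; c < n; n < a; a < e; e < r; r < z; z < q; q < m; m < f; f < t. Chaining them end to end gives the full order.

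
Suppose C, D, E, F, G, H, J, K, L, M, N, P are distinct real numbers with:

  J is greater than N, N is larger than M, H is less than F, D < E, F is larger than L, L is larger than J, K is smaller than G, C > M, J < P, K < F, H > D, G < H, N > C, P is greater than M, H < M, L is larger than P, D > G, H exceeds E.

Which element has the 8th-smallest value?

Piecing the relations together gives one ordering: K < G < D < E < H < M < C < N < J < P < L < F.
The 8th smallest is N.

N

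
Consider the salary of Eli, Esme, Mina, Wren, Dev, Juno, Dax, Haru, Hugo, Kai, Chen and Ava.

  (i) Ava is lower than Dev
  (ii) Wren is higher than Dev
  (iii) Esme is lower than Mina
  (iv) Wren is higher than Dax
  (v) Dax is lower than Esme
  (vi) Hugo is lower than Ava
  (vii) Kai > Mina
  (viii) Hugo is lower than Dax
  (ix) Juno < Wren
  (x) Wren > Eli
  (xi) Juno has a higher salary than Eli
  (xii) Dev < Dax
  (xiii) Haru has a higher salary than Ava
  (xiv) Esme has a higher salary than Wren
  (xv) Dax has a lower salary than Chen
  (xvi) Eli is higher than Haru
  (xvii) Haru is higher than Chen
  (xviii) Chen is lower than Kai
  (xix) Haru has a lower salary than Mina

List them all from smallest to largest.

Nothing is placed below Hugo, so it is least; from there Hugo < Ava; Ava < Dev; Dev < Dax; Dax < Chen; Chen < Haru; Haru < Eli; Eli < Juno; Juno < Wren; Wren < Esme; Esme < Mina; Mina < Kai, each given directly.

Hugo < Ava < Dev < Dax < Chen < Haru < Eli < Juno < Wren < Esme < Mina < Kai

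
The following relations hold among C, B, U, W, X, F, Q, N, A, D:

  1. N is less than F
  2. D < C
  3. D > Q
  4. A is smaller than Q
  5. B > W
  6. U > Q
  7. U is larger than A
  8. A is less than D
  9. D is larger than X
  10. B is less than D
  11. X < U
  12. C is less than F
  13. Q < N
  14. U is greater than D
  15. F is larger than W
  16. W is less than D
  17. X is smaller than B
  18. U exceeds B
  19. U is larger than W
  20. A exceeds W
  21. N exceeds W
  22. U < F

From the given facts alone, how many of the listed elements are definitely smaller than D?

5

Directly below D: X, W, A, Q, B.
Nothing else is reachable below D; 5 in all.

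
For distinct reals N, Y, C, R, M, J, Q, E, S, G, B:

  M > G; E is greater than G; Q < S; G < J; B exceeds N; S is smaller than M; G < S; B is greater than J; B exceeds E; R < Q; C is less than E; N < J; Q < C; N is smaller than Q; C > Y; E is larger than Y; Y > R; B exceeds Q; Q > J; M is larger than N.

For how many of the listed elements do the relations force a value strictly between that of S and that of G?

2

The relations place G below S. An element lies strictly between them when it is forced above G and also forced below S.
Above G: {J, Q, C, E, B, M}. Below S: {N, R, J, Q}.
Intersection: {J, Q} — 2.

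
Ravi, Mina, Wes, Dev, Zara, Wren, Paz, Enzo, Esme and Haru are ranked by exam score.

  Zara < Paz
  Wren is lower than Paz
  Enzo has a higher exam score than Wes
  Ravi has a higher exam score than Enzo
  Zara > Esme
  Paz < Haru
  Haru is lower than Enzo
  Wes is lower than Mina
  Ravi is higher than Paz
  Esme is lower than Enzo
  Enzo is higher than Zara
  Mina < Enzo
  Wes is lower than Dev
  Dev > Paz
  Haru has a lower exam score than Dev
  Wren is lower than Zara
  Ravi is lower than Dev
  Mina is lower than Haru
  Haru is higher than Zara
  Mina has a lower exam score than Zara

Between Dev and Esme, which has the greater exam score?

Link the given pairs in sequence: Esme < Zara; Zara < Paz; Paz < Haru; Haru < Enzo; Enzo < Ravi; Ravi < Dev.
Together: Esme < Zara < Paz < Haru < Enzo < Ravi < Dev.
So Esme < Dev; Dev is the higher of the two.

Dev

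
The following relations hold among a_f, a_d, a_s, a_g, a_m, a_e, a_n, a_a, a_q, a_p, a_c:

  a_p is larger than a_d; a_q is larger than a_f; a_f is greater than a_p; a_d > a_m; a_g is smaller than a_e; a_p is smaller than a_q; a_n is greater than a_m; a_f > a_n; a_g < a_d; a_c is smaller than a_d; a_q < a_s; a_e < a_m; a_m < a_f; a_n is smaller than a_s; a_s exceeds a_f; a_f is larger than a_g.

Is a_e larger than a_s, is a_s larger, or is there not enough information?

a_e < a_m and a_m < a_d give a_e < a_d.
Then a_d < a_p extends the chain to a_p.
Then a_p < a_f extends the chain to a_f.
With a_f < a_q: a_e < a_m < a_d < a_p < a_f < a_q.
Then a_q < a_s extends the chain to a_s.
So a_s is larger.

a_s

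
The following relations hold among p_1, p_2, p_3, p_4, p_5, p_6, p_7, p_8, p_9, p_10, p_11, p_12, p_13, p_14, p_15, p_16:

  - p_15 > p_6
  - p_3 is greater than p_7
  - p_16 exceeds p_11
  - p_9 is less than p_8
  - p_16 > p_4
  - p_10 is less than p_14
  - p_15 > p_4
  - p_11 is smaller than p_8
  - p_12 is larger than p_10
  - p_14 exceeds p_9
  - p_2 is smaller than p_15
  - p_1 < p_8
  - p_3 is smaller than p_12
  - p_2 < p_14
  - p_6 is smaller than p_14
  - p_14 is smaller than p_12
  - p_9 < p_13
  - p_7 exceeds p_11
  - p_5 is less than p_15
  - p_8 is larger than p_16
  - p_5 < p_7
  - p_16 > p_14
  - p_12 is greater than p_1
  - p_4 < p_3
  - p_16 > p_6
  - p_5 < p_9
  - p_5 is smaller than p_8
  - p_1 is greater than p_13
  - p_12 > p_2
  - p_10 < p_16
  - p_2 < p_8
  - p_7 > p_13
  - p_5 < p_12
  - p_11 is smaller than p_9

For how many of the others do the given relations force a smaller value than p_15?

4

From p_15 the given relations immediately reach p_2, p_5, p_4, p_6.
No other element is forced below p_15 by the given relations, so the count is 4.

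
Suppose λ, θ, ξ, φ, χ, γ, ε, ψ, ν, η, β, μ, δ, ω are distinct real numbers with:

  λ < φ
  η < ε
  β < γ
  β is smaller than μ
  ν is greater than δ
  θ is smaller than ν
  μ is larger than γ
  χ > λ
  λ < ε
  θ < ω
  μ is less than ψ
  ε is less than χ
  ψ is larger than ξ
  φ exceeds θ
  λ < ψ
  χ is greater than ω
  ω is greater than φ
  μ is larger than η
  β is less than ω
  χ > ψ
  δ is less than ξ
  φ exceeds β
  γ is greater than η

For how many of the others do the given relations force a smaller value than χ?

12

The elements the relations force below χ are η, λ, β, δ, ξ, θ, γ, μ, ε, φ, ω, ψ — no chain reaches any other.
That is 12.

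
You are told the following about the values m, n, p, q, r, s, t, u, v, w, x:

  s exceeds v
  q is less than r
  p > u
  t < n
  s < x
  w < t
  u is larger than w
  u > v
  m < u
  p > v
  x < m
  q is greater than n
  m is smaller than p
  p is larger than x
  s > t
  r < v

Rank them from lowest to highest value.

w < t < n < q < r < v < s < x < m < u < p

The consecutive links are each given: w < t; t < n; n < q; q < r; r < v; v < s; s < x; x < m; m < u; u < p.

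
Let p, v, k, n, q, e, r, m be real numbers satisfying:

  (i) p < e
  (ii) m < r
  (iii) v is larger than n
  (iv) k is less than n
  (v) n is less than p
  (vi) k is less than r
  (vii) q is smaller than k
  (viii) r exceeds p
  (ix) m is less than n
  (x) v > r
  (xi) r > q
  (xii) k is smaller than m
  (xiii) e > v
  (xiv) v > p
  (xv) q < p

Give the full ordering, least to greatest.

q < k < m < n < p < r < v < e

The consecutive links are each given: q < k; k < m; m < n; n < p; p < r; r < v; v < e.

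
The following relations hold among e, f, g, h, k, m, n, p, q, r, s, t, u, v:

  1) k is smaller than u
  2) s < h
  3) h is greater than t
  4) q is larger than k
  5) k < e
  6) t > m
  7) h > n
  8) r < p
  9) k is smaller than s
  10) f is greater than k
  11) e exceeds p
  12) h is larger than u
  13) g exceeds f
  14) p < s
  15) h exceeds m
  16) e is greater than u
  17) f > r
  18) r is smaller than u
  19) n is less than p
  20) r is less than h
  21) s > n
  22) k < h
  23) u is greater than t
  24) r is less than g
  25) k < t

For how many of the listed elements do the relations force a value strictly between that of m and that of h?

The relations place m below h. An element lies strictly between them when it is forced above m and also forced below h.
Above m: {t, u, e}. Below h: {r, n, p, k, s, t, u}.
Intersection: {t, u} — 2.

2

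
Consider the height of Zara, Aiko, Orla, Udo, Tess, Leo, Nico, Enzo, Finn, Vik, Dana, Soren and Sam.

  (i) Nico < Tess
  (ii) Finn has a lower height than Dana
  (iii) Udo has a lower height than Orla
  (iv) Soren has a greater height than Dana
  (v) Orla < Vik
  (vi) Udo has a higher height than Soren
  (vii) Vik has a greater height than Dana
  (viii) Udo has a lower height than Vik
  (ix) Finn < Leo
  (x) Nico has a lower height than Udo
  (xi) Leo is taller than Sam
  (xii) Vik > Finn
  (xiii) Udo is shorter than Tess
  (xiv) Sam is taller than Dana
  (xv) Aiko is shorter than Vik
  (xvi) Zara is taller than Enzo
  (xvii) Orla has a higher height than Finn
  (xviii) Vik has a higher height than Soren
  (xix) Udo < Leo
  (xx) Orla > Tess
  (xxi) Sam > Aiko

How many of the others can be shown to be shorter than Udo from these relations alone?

The elements the relations force below Udo are Finn, Dana, Nico, Soren — no chain reaches any other.
That is 4.

4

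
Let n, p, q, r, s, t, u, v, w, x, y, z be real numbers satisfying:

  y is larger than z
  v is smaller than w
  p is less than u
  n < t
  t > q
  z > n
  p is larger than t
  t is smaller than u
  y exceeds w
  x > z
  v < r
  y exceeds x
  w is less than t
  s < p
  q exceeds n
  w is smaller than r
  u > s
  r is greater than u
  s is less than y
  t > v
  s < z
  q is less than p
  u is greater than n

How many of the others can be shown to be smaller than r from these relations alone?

8

From r the given relations immediately reach v, w, u.
From those, s, n, t, p — 7 in total.
From those, q — 8 in total.
No other element is forced below r by the given relations, so the count is 8.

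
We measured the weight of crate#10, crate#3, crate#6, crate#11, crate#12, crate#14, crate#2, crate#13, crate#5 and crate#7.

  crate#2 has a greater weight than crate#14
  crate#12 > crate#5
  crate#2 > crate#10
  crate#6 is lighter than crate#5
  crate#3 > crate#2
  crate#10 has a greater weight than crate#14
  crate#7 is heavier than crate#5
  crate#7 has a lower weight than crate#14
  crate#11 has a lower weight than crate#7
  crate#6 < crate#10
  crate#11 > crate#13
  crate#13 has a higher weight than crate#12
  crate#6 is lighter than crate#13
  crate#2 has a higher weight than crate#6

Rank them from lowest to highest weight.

The consecutive links are each given: crate#6 < crate#5; crate#5 < crate#12; crate#12 < crate#13; crate#13 < crate#11; crate#11 < crate#7; crate#7 < crate#14; crate#14 < crate#10; crate#10 < crate#2; crate#2 < crate#3.

crate#6 < crate#5 < crate#12 < crate#13 < crate#11 < crate#7 < crate#14 < crate#10 < crate#2 < crate#3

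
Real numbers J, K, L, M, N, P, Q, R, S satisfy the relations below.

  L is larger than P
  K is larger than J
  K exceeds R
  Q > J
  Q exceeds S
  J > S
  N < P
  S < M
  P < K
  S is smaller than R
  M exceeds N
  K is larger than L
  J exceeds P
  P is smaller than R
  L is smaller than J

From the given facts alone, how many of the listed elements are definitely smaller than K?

6

The elements the relations force below K are N, P, S, R, L, J — no chain reaches any other.
That is 6.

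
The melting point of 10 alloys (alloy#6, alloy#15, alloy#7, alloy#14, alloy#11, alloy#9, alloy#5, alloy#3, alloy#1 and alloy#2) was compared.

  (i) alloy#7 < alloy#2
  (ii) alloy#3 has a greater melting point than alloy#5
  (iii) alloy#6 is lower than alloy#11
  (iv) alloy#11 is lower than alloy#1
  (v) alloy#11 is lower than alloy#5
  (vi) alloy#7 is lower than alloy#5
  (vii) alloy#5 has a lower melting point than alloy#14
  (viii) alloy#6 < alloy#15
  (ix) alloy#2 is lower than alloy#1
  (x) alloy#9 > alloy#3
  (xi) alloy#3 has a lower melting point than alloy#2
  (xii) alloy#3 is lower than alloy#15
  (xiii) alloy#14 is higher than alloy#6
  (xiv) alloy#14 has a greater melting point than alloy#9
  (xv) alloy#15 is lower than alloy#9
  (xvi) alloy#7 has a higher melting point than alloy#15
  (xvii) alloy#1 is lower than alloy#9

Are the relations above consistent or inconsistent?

inconsistent

Chaining the given relations yields alloy#5 < alloy#3 < alloy#15 < alloy#7, so alloy#5 < alloy#7. But one relation states alloy#7 < alloy#5. These cannot both hold.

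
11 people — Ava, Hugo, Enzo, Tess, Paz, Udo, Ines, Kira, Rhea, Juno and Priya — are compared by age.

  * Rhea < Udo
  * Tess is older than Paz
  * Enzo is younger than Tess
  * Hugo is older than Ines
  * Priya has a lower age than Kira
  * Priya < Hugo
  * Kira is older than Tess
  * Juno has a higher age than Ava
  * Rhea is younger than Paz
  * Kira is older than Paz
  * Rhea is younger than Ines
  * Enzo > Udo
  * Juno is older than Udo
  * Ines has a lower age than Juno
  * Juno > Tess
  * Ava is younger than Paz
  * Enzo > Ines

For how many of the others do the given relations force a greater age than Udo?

4

From Udo the given relations immediately reach Enzo, Juno.
From those, Tess — 3 in total.
From those, Kira — 4 in total.
Nothing else is reachable above Udo; 4 in all.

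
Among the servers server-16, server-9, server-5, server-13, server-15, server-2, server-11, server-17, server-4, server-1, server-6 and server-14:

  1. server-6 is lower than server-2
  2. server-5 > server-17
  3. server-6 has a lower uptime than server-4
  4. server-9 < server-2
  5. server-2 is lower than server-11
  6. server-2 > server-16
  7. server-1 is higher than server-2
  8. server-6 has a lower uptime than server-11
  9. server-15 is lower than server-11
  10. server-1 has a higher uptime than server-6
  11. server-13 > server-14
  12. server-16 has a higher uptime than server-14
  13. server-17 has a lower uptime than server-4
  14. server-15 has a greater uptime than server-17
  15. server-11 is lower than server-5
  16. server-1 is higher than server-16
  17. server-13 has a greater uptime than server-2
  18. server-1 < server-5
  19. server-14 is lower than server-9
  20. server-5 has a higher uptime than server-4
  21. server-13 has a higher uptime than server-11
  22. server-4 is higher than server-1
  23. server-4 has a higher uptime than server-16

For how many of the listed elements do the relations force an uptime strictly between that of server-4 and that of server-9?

The relations place server-9 below server-4. An element lies strictly between them when it is forced above server-9 and also forced below server-4.
Above server-9: {server-2, server-1, server-11, server-13, server-5}. Below server-4: {server-17, server-14, server-16, server-6, server-2, server-1}.
Intersection: {server-2, server-1} — 2.

2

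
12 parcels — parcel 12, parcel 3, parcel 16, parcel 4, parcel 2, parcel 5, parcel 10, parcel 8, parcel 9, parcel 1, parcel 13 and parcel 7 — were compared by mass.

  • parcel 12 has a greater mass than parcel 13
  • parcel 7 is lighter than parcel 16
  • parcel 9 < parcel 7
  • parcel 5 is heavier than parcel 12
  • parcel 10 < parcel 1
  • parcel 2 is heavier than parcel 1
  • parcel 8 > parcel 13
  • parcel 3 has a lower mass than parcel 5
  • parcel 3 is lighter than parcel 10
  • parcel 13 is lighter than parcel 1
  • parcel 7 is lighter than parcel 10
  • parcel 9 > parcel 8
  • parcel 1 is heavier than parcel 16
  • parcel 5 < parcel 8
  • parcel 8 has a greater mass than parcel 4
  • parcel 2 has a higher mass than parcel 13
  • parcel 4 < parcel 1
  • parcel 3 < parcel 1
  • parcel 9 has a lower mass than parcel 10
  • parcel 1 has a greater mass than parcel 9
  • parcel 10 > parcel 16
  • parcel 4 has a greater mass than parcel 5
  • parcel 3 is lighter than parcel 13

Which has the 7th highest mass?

Piecing the relations together gives one ordering: parcel 3 < parcel 13 < parcel 12 < parcel 5 < parcel 4 < parcel 8 < parcel 9 < parcel 7 < parcel 16 < parcel 10 < parcel 1 < parcel 2.
Counting 7 from the largest end gives parcel 8.

parcel 8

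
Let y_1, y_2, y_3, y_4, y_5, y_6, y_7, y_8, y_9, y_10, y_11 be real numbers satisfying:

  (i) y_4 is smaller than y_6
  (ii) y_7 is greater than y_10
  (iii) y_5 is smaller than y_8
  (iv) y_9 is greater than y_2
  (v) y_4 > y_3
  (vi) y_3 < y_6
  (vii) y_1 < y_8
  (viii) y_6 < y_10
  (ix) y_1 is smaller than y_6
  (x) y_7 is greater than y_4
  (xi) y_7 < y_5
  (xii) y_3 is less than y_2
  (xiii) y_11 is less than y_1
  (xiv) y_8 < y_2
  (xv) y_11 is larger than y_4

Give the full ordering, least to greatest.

y_3 < y_4 < y_11 < y_1 < y_6 < y_10 < y_7 < y_5 < y_8 < y_2 < y_9

Nothing is placed below y_3, so it is least; from there y_3 < y_4; y_4 < y_11; y_11 < y_1; y_1 < y_6; y_6 < y_10; y_10 < y_7; y_7 < y_5; y_5 < y_8; y_8 < y_2; y_2 < y_9, each given directly.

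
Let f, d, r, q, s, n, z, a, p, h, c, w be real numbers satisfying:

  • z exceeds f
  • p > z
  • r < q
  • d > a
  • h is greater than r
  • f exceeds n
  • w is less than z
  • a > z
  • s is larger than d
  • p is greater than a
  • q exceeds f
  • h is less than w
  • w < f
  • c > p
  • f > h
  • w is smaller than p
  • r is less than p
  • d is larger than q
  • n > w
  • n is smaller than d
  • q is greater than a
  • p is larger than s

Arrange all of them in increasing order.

Nothing is placed below r, so it is least; from there r < h; h < w; w < n; n < f; f < z; z < a; a < q; q < d; d < s; s < p; p < c, each given directly.

r < h < w < n < f < z < a < q < d < s < p < c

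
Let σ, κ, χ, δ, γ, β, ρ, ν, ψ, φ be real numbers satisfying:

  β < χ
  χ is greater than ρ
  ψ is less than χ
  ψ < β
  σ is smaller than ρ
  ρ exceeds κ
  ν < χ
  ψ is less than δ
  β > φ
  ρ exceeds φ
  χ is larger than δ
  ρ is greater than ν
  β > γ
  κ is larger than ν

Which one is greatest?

ψ is not greatest since ψ < δ; δ is not greatest since δ < χ; σ is not greatest since σ < ρ; γ is not greatest since γ < β; ν is not greatest since ν < χ; κ is not greatest since κ < ρ; φ is not greatest since φ < ρ; β is not greatest since β < χ; ρ is not greatest since ρ < χ.
Only χ has nothing above it, so χ is the greatest.

χ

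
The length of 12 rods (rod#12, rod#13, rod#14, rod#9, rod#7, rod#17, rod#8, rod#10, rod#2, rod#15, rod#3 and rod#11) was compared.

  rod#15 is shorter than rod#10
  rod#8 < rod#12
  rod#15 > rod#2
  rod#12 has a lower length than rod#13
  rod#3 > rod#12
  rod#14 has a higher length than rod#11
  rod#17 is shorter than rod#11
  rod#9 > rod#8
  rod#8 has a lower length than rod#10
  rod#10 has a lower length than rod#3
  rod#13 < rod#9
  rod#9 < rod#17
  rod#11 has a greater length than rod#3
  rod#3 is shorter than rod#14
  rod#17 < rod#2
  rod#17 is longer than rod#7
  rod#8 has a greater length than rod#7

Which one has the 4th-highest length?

rod#10

Chaining the given pairs: rod#7 < rod#8 < rod#12 < rod#13 < rod#9 < rod#17 < rod#2 < rod#15 < rod#10 < rod#3 < rod#11 < rod#14.
Counting 4 from the largest end gives rod#10.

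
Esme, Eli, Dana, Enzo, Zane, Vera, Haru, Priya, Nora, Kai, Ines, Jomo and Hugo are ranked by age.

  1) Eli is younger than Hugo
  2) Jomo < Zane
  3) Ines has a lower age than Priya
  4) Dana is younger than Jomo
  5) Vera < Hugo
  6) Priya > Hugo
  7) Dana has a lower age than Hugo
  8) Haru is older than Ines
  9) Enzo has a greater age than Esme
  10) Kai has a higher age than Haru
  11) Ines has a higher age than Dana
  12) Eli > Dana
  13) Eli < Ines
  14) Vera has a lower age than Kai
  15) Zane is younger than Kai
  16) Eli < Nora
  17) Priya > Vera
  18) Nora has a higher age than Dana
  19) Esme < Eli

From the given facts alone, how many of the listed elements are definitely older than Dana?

9

Directly above Dana: Eli, Ines, Jomo, Nora, Hugo.
One step further: Haru, Priya, Zane (8 so far).
One step further: Kai (9 so far).
No other element is forced above Dana by the given relations, so the count is 9.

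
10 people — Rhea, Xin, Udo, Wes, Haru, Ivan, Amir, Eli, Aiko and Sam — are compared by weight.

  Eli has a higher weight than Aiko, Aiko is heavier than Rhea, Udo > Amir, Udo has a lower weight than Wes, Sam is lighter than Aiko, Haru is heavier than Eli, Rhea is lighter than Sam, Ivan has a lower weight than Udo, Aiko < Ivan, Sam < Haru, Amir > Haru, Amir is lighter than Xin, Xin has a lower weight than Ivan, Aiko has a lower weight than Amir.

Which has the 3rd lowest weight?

Aiko

Piecing the relations together gives one ordering: Rhea < Sam < Aiko < Eli < Haru < Amir < Xin < Ivan < Udo < Wes.
Counting 3 from the smallest end gives Aiko.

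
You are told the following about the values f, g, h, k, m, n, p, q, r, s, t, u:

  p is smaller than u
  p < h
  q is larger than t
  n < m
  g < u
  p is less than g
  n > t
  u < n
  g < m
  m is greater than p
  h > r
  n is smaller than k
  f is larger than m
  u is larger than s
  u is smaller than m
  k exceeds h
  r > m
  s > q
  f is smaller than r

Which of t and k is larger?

k

The relevant relations are t < q; q < s; s < u; u < n; n < m; m < r; r < h; h < k.
Chaining these gives t < q < s < u < n < m < r < h < k.
So t < k; k is the larger of the two.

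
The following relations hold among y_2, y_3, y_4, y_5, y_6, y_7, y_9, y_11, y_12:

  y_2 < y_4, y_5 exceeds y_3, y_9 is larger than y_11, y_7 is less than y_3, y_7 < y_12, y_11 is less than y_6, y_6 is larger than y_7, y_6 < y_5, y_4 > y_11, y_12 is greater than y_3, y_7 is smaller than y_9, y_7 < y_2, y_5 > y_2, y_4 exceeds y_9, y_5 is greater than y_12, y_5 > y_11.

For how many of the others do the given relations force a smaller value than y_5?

From y_5 the given relations immediately reach y_3, y_11, y_2, y_12, y_6.
From those, y_7 — 6 in total.
No other element is forced below y_5 by the given relations, so the count is 6.

6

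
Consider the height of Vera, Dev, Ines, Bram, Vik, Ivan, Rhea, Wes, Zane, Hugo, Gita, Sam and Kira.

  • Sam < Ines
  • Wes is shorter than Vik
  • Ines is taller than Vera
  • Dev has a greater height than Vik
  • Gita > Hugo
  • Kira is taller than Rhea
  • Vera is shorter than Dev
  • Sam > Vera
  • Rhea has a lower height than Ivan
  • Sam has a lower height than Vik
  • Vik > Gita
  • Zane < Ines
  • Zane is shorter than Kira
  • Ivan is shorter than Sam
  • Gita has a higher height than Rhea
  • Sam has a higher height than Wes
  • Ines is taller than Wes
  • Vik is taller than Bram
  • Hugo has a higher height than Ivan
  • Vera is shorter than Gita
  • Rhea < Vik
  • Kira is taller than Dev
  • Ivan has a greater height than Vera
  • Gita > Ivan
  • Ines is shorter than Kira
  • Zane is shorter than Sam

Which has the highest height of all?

Wes is not greatest since Wes < Sam; Vera is not greatest since Vera < Gita; Rhea is not greatest since Rhea < Vik; Ivan is not greatest since Ivan < Gita; Bram is not greatest since Bram < Vik; Hugo is not greatest since Hugo < Gita; Gita is not greatest since Gita < Vik; Zane is not greatest since Zane < Ines; Sam is not greatest since Sam < Ines; Ines is not greatest since Ines < Kira; Vik is not greatest since Vik < Dev; Dev is not greatest since Dev < Kira.
Only Kira has nothing above it, so Kira is the highest height.

Kira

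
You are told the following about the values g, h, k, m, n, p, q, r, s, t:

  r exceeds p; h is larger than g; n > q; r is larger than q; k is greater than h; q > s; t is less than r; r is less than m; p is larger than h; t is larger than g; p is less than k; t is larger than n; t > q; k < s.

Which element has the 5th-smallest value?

s

Piecing the relations together gives one ordering: g < h < p < k < s < q < n < t < r < m.
The 5th smallest is s.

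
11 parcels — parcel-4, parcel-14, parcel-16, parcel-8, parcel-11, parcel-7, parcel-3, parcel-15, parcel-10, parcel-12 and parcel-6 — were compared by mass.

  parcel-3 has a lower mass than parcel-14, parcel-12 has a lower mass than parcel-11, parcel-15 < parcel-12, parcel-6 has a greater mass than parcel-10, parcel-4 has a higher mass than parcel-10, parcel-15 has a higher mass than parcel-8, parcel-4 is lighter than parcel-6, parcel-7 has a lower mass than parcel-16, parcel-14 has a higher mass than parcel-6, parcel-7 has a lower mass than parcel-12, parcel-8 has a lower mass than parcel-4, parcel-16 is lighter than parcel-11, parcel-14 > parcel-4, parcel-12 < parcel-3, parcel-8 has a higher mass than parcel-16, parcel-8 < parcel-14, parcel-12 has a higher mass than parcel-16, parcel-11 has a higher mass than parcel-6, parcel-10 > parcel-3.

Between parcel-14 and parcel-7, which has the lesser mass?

parcel-7

parcel-7 < parcel-16 and parcel-16 < parcel-8 give parcel-7 < parcel-8.
With parcel-8 < parcel-15: parcel-7 < parcel-16 < parcel-8 < parcel-15.
Then parcel-15 < parcel-12 extends the chain to parcel-12.
Then parcel-12 < parcel-3 extends the chain to parcel-3.
With parcel-3 < parcel-10: parcel-7 < parcel-16 < parcel-8 < parcel-15 < parcel-12 < parcel-3 < parcel-10.
With parcel-10 < parcel-4: parcel-7 < parcel-16 < parcel-8 < parcel-15 < parcel-12 < parcel-3 < parcel-10 < parcel-4.
With parcel-4 < parcel-6: parcel-7 < parcel-16 < parcel-8 < parcel-15 < parcel-12 < parcel-3 < parcel-10 < parcel-4 < parcel-6.
With parcel-6 < parcel-14: parcel-7 < parcel-16 < parcel-8 < parcel-15 < parcel-12 < parcel-3 < parcel-10 < parcel-4 < parcel-6 < parcel-14.
So parcel-7 < parcel-14; parcel-7 is the lighter of the two.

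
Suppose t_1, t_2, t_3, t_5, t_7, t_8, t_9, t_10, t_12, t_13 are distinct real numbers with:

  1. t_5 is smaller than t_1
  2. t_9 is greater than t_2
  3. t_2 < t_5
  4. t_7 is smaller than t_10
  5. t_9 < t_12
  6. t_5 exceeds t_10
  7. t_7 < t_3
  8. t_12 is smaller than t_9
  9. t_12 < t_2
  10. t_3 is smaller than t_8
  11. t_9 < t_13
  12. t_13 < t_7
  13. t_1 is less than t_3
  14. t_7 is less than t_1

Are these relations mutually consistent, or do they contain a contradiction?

inconsistent

Chaining the given relations yields t_12 < t_2 < t_9, so t_12 < t_9. But one relation states t_9 < t_12. These cannot both hold.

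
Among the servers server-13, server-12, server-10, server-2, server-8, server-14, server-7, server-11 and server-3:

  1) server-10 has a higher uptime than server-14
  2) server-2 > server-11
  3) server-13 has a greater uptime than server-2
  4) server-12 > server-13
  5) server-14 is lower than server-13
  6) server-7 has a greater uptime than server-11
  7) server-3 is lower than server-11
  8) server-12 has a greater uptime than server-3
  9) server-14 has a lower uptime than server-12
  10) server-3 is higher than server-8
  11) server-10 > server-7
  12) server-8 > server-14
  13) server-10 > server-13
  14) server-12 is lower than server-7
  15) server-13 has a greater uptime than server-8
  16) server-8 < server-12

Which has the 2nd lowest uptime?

Chaining the given pairs: server-14 < server-8 < server-3 < server-11 < server-2 < server-13 < server-12 < server-7 < server-10.
Counting 2 from the smallest end gives server-8.

server-8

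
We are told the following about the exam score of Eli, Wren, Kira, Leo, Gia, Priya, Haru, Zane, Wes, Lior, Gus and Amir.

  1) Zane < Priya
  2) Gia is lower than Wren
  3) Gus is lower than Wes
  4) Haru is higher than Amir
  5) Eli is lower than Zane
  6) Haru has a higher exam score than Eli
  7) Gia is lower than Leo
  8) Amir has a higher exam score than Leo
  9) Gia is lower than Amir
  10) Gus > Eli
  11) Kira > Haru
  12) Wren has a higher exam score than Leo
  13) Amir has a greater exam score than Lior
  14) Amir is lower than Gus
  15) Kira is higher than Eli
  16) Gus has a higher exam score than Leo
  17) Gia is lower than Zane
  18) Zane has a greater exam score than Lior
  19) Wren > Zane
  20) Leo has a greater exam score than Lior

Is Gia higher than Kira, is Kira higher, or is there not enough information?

Kira

The relevant relations are Gia < Leo; Leo < Amir; Amir < Haru; Haru < Kira.
Chaining these gives Gia < Leo < Amir < Haru < Kira.
So Kira is higher.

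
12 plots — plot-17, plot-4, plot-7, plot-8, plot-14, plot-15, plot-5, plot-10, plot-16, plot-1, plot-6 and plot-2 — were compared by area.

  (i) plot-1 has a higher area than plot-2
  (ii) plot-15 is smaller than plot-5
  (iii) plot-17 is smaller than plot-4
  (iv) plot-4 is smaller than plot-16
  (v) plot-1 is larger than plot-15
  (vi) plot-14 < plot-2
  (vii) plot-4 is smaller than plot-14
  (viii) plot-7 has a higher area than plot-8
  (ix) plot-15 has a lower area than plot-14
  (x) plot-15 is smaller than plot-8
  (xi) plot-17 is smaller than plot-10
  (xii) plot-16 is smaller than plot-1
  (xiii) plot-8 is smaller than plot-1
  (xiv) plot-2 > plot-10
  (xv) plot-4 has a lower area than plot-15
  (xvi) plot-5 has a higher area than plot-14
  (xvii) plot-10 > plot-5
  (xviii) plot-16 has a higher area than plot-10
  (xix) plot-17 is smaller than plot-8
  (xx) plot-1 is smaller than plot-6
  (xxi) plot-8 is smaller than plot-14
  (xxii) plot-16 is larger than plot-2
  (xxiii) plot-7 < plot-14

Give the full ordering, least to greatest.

plot-17 < plot-4 < plot-15 < plot-8 < plot-7 < plot-14 < plot-5 < plot-10 < plot-2 < plot-16 < plot-1 < plot-6

Each adjacent pair is fixed by a given relation: plot-17 < plot-4; plot-4 < plot-15; plot-15 < plot-8; plot-8 < plot-7; plot-7 < plot-14; plot-14 < plot-5; plot-5 < plot-10; plot-10 < plot-2; plot-2 < plot-16; plot-16 < plot-1; plot-1 < plot-6. Chaining them end to end gives the full order.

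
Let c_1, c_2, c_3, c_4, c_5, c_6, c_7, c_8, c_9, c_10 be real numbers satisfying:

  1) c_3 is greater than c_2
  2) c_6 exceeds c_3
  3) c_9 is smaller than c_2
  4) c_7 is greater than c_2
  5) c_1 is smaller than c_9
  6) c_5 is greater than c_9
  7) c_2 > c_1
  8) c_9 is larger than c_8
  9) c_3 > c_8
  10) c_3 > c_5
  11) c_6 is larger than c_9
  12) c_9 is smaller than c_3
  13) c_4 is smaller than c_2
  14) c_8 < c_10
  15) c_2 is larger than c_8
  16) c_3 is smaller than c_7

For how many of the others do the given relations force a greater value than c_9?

Directly above c_9: c_2, c_5, c_3, c_6.
One step further: c_7 (5 so far).
No other element is forced above c_9 by the given relations, so the count is 5.

5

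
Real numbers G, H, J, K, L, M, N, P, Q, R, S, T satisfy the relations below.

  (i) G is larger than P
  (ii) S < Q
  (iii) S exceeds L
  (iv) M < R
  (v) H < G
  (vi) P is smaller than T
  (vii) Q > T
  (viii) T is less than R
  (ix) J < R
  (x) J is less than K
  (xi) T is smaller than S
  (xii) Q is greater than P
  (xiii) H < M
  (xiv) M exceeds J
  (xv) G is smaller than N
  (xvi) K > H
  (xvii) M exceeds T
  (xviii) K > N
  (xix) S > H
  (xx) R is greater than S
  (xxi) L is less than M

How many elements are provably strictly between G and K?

1

The relations place G below K. An element lies strictly between them when it is forced above G and also forced below K.
Above G: {N}. Below K: {J, P, H, N}.
Intersection: {N} — 1.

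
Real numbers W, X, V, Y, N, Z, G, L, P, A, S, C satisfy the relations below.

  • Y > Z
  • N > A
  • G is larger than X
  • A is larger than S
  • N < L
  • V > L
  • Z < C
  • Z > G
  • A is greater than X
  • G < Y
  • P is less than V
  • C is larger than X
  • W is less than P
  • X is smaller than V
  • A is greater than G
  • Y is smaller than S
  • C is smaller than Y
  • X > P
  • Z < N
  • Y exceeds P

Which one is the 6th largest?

Y

Chaining the given pairs: W < P < X < G < Z < C < Y < S < A < N < L < V.
The 6th largest is Y.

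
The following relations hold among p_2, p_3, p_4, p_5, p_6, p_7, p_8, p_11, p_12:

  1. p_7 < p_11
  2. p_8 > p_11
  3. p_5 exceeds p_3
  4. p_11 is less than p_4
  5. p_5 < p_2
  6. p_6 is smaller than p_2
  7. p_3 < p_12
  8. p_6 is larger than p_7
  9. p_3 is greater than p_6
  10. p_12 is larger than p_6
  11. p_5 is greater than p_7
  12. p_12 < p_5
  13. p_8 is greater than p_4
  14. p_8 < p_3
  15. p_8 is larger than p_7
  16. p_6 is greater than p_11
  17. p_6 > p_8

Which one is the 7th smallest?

p_12

The consecutive relations fix a unique order: p_7 < p_11 < p_4 < p_8 < p_6 < p_3 < p_12 < p_5 < p_2.
Counting 7 from the smallest end gives p_12.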